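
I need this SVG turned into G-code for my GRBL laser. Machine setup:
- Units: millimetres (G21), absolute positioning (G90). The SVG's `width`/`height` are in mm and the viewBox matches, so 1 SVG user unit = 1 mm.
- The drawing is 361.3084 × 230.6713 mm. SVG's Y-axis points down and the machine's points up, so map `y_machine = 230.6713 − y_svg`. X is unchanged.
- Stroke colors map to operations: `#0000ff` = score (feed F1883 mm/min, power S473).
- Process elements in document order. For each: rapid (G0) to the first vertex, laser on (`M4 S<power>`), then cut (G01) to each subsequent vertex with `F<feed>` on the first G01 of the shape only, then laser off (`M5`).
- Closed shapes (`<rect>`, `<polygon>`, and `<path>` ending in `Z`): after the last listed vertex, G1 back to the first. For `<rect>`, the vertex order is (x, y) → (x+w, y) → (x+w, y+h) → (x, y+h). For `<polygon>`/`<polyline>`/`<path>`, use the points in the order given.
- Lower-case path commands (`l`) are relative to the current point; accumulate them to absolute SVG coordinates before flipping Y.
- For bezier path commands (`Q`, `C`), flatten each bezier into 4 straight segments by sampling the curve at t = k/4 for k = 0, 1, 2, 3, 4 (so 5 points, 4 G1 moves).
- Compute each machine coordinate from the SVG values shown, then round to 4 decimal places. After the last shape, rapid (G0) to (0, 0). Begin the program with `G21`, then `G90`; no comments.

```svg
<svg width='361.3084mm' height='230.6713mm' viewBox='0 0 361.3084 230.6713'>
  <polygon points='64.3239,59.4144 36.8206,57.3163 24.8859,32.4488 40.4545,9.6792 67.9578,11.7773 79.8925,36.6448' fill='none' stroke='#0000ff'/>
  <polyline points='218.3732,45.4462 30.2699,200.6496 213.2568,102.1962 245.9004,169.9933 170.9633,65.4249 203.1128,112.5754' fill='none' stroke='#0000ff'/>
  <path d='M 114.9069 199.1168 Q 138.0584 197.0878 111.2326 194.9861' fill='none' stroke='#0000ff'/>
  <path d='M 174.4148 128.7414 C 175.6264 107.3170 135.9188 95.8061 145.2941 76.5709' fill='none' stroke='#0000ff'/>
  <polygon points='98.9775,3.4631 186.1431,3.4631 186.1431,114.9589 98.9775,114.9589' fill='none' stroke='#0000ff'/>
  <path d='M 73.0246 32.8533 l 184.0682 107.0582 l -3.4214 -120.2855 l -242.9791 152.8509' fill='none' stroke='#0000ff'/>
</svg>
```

1 u = 1 mm; y_m = 230.6713 − y.

[1] `<polygon>` regular polygon, #0000ff→score S473 F1883: (64.3239,171.2569) → (36.8206,173.3550) → (24.8859,198.2225) → (40.4545,220.9921) → (67.9578,218.8940) → (79.8925,194.0265) → (64.3239,171.2569) (closed)

[2] `<polyline>` open polyline, #0000ff→score S473 F1883: (218.3732,185.2251) → (30.2699,30.0217) → (213.2568,128.4751) → (245.9004,60.6780) → (170.9633,165.2464) → (203.1128,118.0959)

[3] `<path>` quadratic bezier, #0000ff→score S473 F1883: (114.9069,31.5545) → (123.3591,32.5735) → (125.5641,33.6017) → (121.5219,34.6389) → (111.2326,35.6852)

[4] `<path>` cubic bezier, #0000ff→score S473 F1883: (174.4148,101.9299) → (169.0574,116.4150) → (156.7931,128.8361) → (146.0594,140.8467) → (145.2941,154.1004)

[5] `<polygon>` rectangle, #0000ff→score S473 F1883: (98.9775,227.2082) → (186.1431,227.2082) → (186.1431,115.7124) → (98.9775,115.7124) → (98.9775,227.2082) (closed)

[6] `<path>` open polyline, #0000ff→score S473 F1883: (73.0246,197.8180) → (257.0928,90.7598) → (253.6714,211.0453) → (10.6923,58.1944)

G21
G90
G0 X64.3239 Y171.2569
M4 S473
G01 X36.8206 Y173.3550 F1883
G01 X24.8859 Y198.2225
G01 X40.4545 Y220.9921
G01 X67.9578 Y218.8940
G01 X79.8925 Y194.0265
G01 X64.3239 Y171.2569
M5
G0 X218.3732 Y185.2251
M4 S473
G01 X30.2699 Y30.0217 F1883
G01 X213.2568 Y128.4751
G01 X245.9004 Y60.6780
G01 X170.9633 Y165.2464
G01 X203.1128 Y118.0959
M5
G0 X114.9069 Y31.5545
M4 S473
G01 X123.3591 Y32.5735 F1883
G01 X125.5641 Y33.6017
G01 X121.5219 Y34.6389
G01 X111.2326 Y35.6852
M5
G0 X174.4148 Y101.9299
M4 S473
G01 X169.0574 Y116.4150 F1883
G01 X156.7931 Y128.8361
G01 X146.0594 Y140.8467
G01 X145.2941 Y154.1004
M5
G0 X98.9775 Y227.2082
M4 S473
G01 X186.1431 Y227.2082 F1883
G01 X186.1431 Y115.7124
G01 X98.9775 Y115.7124
G01 X98.9775 Y227.2082
M5
G0 X73.0246 Y197.8180
M4 S473
G01 X257.0928 Y90.7598 F1883
G01 X253.6714 Y211.0453
G01 X10.6923 Y58.1944
M5
G0 X0.0000 Y0.0000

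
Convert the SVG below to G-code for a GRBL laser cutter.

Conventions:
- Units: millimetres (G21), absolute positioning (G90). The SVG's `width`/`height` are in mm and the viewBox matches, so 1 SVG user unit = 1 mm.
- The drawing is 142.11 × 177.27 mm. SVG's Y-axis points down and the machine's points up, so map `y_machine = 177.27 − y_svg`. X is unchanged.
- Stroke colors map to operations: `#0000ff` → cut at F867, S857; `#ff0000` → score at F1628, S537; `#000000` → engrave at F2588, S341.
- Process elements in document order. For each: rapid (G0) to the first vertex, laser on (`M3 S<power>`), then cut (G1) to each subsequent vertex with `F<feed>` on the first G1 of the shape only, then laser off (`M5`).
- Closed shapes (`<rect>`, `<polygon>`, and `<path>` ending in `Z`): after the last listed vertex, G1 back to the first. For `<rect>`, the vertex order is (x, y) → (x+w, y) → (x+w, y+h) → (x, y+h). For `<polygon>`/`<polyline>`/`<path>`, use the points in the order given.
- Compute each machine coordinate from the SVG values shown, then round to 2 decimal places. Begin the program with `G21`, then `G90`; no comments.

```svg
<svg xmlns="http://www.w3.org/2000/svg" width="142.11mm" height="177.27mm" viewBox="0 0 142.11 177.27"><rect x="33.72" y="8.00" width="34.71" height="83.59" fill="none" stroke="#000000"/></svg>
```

G21
G90
G0 X33.72 Y169.27
M3 S341
G1 X68.43 Y169.27 F2588
G1 X68.43 Y85.68
G1 X33.72 Y85.68
G1 X33.72 Y169.27
M5

viewBox `0 0 142.11 177.27` with mm width/height → 1 unit = 1 mm. Flip: y_m = 177.27 − y_svg.

**Shape 1** — `<rect>` rectangle, stroke `#000000` → engrave (S341, F2588). Machine vertices: (33.72,169.27) → (68.43,169.27) → (68.43,85.68) → (33.72,85.68) → (33.72,169.27). Closed: final G1 returns to the first vertex.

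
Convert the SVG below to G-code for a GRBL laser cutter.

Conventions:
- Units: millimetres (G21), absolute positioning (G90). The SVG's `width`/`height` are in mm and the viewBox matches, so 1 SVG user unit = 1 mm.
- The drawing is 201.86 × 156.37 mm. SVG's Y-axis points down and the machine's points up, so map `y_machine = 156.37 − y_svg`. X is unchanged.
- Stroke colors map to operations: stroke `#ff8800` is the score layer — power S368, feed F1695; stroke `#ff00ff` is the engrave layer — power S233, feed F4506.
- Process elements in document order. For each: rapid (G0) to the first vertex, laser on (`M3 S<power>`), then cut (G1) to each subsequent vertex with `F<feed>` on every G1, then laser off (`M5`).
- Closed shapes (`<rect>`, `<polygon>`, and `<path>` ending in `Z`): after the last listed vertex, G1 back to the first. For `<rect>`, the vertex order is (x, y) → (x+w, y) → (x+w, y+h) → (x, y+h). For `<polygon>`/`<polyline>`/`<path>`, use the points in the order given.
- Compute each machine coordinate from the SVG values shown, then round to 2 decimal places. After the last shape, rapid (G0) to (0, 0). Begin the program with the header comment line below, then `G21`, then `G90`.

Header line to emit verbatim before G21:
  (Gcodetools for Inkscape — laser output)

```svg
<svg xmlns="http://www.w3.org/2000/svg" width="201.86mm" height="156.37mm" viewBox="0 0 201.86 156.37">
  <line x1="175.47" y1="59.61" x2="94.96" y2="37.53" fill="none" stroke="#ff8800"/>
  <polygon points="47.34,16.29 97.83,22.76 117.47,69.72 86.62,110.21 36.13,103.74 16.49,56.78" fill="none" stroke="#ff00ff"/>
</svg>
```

Since the viewBox matches the mm dimensions, user units are millimetres directly. The only transform is the Y-flip y_m = 156.37 − y_svg.

Shape 1 is a line segment drawn with `<line>`. Its stroke #ff8800 means score at S368, F1695. After flipping Y the toolpath is (175.47,96.76) → (94.96,118.84).

Shape 2 is a regular polygon drawn with `<polygon>`. Its stroke #ff00ff means engrave at S233, F4506. After flipping Y the toolpath is (47.34,140.08) → (97.83,133.61) → (117.47,86.65) → (86.62,46.16) → (36.13,52.63) → (16.49,99.59) → (47.34,140.08), returning to the start.

(Gcodetools for Inkscape — laser output)
G21
G90
G0 X175.47 Y96.76
M3 S368
G1 X94.96 Y118.84 F1695
M5
G0 X47.34 Y140.08
M3 S233
G1 X97.83 Y133.61 F4506
G1 X117.47 Y86.65 F4506
G1 X86.62 Y46.16 F4506
G1 X36.13 Y52.63 F4506
G1 X16.49 Y99.59 F4506
G1 X47.34 Y140.08 F4506
M5
G0 X0.00 Y0.00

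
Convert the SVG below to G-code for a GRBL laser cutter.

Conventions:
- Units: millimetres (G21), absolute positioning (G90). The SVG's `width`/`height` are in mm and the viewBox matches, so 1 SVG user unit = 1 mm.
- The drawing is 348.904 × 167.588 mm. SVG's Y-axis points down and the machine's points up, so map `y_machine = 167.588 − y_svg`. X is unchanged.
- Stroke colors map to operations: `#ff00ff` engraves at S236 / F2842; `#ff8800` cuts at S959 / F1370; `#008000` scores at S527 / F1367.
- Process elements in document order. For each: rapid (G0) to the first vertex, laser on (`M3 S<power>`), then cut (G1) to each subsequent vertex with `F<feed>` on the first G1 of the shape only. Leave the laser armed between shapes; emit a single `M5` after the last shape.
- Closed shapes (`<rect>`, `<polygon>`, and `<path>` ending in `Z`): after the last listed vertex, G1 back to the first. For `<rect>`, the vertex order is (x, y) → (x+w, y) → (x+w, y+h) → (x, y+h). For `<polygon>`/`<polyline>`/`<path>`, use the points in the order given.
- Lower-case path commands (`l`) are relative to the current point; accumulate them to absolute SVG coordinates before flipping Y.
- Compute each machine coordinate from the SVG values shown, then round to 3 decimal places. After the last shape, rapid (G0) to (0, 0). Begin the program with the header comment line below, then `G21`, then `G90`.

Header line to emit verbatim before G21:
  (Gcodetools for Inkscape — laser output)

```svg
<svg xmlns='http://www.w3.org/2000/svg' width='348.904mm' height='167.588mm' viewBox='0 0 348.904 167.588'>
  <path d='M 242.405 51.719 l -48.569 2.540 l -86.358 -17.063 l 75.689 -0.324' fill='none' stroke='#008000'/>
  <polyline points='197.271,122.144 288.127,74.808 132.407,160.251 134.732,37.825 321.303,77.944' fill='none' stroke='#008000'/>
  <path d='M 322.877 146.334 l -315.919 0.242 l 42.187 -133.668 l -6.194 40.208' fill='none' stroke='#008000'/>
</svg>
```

(Gcodetools for Inkscape — laser output)
G21
G90
G0 X242.405 Y115.869
M3 S527
G1 X193.836 Y113.329 F1367
G1 X107.478 Y130.392
G1 X183.167 Y130.716
G0 X197.271 Y45.444
M3 S527
G1 X288.127 Y92.780 F1367
G1 X132.407 Y7.337
G1 X134.732 Y129.763
G1 X321.303 Y89.644
G0 X322.877 Y21.254
M3 S527
G1 X6.958 Y21.012 F1367
G1 X49.145 Y154.680
G1 X42.951 Y114.472
M5
G0 X0.000 Y0.000

Since the viewBox matches the mm dimensions, user units are millimetres directly. The only transform is the Y-flip y_m = 167.588 − y_svg.

Shape 1 is a open polyline drawn with `<path>`. Its stroke #008000 means score at S527, F1367. After flipping Y the toolpath is (242.405,115.869) → (193.836,113.329) → (107.478,130.392) → (183.167,130.716).

Shape 2 is a open polyline drawn with `<polyline>`. Its stroke #008000 means score at S527, F1367. After flipping Y the toolpath is (197.271,45.444) → (288.127,92.780) → (132.407,7.337) → (134.732,129.763) → (321.303,89.644).

Shape 3 is a open polyline drawn with `<path>`. Its stroke #008000 means score at S527, F1367. After flipping Y the toolpath is (322.877,21.254) → (6.958,21.012) → (49.145,154.680) → (42.951,114.472).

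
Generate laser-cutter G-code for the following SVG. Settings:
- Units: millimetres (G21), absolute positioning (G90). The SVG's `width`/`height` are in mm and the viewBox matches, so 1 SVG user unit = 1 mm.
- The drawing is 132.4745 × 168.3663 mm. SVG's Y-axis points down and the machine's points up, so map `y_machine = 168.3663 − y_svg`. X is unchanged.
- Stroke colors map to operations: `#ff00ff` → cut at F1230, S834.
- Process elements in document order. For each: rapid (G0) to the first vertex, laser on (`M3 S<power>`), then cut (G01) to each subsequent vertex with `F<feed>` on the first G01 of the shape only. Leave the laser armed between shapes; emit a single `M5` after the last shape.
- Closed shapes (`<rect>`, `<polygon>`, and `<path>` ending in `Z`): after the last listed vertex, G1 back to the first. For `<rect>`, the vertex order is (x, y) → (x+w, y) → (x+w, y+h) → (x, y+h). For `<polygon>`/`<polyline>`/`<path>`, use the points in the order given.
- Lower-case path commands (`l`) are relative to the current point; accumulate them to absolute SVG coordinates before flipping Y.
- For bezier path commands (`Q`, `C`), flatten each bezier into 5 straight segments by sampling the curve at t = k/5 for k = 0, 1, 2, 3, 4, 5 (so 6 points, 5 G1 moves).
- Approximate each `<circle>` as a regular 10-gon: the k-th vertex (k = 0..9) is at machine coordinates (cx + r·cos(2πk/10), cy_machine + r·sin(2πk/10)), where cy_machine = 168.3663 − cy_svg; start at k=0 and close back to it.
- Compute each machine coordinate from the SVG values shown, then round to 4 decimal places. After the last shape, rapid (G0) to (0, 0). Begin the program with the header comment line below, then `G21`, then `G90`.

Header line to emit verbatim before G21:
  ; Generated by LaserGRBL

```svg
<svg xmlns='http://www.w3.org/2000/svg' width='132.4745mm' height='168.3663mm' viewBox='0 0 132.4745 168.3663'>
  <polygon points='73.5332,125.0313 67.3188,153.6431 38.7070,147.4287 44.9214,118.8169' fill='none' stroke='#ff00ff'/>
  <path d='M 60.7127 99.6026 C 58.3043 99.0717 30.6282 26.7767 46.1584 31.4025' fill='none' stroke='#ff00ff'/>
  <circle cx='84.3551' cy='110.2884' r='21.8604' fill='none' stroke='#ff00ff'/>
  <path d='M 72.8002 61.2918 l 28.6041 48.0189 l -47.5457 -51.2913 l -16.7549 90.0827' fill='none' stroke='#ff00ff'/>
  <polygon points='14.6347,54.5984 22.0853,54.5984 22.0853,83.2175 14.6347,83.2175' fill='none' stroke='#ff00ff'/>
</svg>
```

; Generated by LaserGRBL
G21
G90
G0 X73.5332 Y43.3350
M3 S834
G01 X67.3188 Y14.7232 F1230
G01 X38.7070 Y20.9376
G01 X44.9214 Y49.5494
G01 X73.5332 Y43.3350
G0 X60.7127 Y68.7637
M3 S834
G01 X56.7833 Y76.5045 F1230
G01 X50.0765 Y94.3317
G01 X43.8788 Y115.1086
G01 X41.4772 Y131.6983
G01 X46.1584 Y136.9638
G0 X106.2155 Y58.0779
M3 S834
G01 X102.0405 Y70.9271 F1230
G01 X91.1103 Y78.8684
G01 X77.5999 Y78.8684
G01 X66.6697 Y70.9271
G01 X62.4947 Y58.0779
G01 X66.6697 Y45.2287
G01 X77.5999 Y37.2874
G01 X91.1103 Y37.2874
G01 X102.0405 Y45.2287
G01 X106.2155 Y58.0779
G0 X72.8002 Y107.0745
M3 S834
G01 X101.4043 Y59.0556 F1230
G01 X53.8586 Y110.3469
G01 X37.1037 Y20.2642
G0 X14.6347 Y113.7679
M3 S834
G01 X22.0853 Y113.7679 F1230
G01 X22.0853 Y85.1488
G01 X14.6347 Y85.1488
G01 X14.6347 Y113.7679
M5
G0 X0.0000 Y0.0000

Since the viewBox matches the mm dimensions, user units are millimetres directly. The only transform is the Y-flip y_m = 168.3663 − y_svg.

Shape 1 is a regular polygon drawn with `<polygon>`. Its stroke #ff00ff means cut at S834, F1230. After flipping Y the toolpath is (73.5332,43.3350) → (67.3188,14.7232) → (38.7070,20.9376) → (44.9214,49.5494) → (73.5332,43.3350), returning to the start.

Shape 2 is a cubic bezier drawn with `<path>`. Its stroke #ff00ff means cut at S834, F1230. After flipping Y the toolpath is (60.7127,68.7637) → (56.7833,76.5045) → (50.0765,94.3317) → (43.8788,115.1086) → (41.4772,131.6983) → (46.1584,136.9638).

Shape 3 is a circle drawn with `<circle>`. Its stroke #ff00ff means cut at S834, F1230. After flipping Y the toolpath is (106.2155,58.0779) → (102.0405,70.9271) → (91.1103,78.8684) → (77.5999,78.8684) → (66.6697,70.9271) → (62.4947,58.0779) → (66.6697,45.2287) → (77.5999,37.2874) → (91.1103,37.2874) → (102.0405,45.2287) → (106.2155,58.0779), returning to the start.

Shape 4 is a open polyline drawn with `<path>`. Its stroke #ff00ff means cut at S834, F1230. After flipping Y the toolpath is (72.8002,107.0745) → (101.4043,59.0556) → (53.8586,110.3469) → (37.1037,20.2642).

Shape 5 is a rectangle drawn with `<polygon>`. Its stroke #ff00ff means cut at S834, F1230. After flipping Y the toolpath is (14.6347,113.7679) → (22.0853,113.7679) → (22.0853,85.1488) → (14.6347,85.1488) → (14.6347,113.7679), returning to the start.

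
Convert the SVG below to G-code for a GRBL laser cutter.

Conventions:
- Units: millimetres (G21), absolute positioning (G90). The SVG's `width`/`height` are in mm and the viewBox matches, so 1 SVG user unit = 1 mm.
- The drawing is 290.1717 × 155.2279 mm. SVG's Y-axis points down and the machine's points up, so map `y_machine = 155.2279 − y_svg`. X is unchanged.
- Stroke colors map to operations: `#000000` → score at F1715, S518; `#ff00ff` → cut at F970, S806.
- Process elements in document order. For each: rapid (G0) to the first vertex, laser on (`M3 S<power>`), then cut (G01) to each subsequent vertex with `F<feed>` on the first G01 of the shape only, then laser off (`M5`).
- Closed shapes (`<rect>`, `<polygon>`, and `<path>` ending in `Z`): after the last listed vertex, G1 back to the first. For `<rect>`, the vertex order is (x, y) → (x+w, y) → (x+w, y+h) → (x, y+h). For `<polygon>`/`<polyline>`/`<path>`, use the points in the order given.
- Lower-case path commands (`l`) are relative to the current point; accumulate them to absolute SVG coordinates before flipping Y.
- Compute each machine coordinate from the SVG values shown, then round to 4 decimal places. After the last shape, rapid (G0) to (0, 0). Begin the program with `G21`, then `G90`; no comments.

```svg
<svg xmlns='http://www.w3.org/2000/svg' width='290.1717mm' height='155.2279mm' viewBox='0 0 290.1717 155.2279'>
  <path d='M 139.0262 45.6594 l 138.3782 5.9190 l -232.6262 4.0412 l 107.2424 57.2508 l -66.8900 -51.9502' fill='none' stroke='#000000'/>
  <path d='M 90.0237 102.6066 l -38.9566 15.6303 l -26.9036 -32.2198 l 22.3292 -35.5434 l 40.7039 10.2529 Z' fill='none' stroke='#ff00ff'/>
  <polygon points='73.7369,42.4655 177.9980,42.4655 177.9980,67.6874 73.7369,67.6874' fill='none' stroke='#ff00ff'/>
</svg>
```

viewBox `0 0 290.1717 155.2279` with mm width/height → 1 unit = 1 mm. Flip: y_m = 155.2279 − y_svg.

**Shape 1** — `<path>` open polyline, stroke `#000000` → score (S518, F1715). Machine vertices: (139.0262,109.5685) → (277.4044,103.6495) → (44.7782,99.6083) → (152.0206,42.3575) → (85.1306,94.3077). Open path.

**Shape 2** — `<path>` regular polygon, stroke `#ff00ff` → cut (S806, F970). Machine vertices: (90.0237,52.6213) → (51.0671,36.9910) → (24.1635,69.2108) → (46.4927,104.7542) → (87.1966,94.5013) → (90.0237,52.6213). Closed: final G1 returns to the first vertex.

**Shape 3** — `<polygon>` rectangle, stroke `#ff00ff` → cut (S806, F970). Machine vertices: (73.7369,112.7624) → (177.9980,112.7624) → (177.9980,87.5405) → (73.7369,87.5405) → (73.7369,112.7624). Closed: final G1 returns to the first vertex.

G21
G90
G0 X139.0262 Y109.5685
M3 S518
G01 X277.4044 Y103.6495 F1715
G01 X44.7782 Y99.6083
G01 X152.0206 Y42.3575
G01 X85.1306 Y94.3077
M5
G0 X90.0237 Y52.6213
M3 S806
G01 X51.0671 Y36.9910 F970
G01 X24.1635 Y69.2108
G01 X46.4927 Y104.7542
G01 X87.1966 Y94.5013
G01 X90.0237 Y52.6213
M5
G0 X73.7369 Y112.7624
M3 S806
G01 X177.9980 Y112.7624 F970
G01 X177.9980 Y87.5405
G01 X73.7369 Y87.5405
G01 X73.7369 Y112.7624
M5
G0 X0.0000 Y0.0000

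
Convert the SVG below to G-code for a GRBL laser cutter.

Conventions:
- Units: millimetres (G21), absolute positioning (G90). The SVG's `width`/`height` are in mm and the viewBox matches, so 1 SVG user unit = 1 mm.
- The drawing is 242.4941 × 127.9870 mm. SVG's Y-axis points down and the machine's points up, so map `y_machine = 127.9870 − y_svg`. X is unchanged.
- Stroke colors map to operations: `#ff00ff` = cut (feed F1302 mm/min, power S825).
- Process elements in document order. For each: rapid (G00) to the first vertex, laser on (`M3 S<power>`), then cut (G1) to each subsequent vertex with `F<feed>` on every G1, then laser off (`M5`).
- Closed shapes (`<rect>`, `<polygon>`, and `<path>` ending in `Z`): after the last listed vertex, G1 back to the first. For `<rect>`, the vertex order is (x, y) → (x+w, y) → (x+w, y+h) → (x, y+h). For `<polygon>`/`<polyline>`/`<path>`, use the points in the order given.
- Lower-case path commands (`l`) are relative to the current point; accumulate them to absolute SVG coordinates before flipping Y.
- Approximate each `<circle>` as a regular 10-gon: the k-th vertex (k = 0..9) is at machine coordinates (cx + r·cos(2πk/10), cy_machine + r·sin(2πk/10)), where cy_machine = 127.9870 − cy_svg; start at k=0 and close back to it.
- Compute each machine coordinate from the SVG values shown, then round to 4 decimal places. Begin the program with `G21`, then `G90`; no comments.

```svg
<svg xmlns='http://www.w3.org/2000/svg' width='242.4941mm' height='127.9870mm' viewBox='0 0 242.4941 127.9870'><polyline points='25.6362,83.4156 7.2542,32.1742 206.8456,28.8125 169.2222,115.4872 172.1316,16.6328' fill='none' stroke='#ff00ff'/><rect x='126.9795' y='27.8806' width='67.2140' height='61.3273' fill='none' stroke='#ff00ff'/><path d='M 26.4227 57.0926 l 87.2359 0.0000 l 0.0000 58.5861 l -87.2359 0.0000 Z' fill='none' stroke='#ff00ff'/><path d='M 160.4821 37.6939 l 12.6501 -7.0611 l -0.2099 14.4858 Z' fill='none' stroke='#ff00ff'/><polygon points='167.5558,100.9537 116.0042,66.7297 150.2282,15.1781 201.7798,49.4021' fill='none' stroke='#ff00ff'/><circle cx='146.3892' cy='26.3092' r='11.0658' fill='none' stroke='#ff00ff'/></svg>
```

1 u = 1 mm; y_m = 127.9870 − y.

[1] `<polyline>` open polyline, #ff00ff→cut S825 F1302: (25.6362,44.5714) → (7.2542,95.8128) → (206.8456,99.1745) → (169.2222,12.4998) → (172.1316,111.3542)

[2] `<rect>` rectangle, #ff00ff→cut S825 F1302: (126.9795,100.1064) → (194.1935,100.1064) → (194.1935,38.7791) → (126.9795,38.7791) → (126.9795,100.1064) (closed)

[3] `<path>` rectangle, #ff00ff→cut S825 F1302: (26.4227,70.8944) → (113.6586,70.8944) → (113.6586,12.3083) → (26.4227,12.3083) → (26.4227,70.8944) (closed)

[4] `<path>` regular polygon, #ff00ff→cut S825 F1302: (160.4821,90.2931) → (173.1322,97.3542) → (172.9223,82.8684) → (160.4821,90.2931) (closed)

[5] `<polygon>` regular polygon, #ff00ff→cut S825 F1302: (167.5558,27.0333) → (116.0042,61.2573) → (150.2282,112.8089) → (201.7798,78.5849) → (167.5558,27.0333) (closed)

[6] `<circle>` circle, #ff00ff→cut S825 F1302: (157.4550,101.6778) → (155.3416,108.1821) → (149.8087,112.2020) → (142.9697,112.2020) → (137.4368,108.1821) → (135.3234,101.6778) → (137.4368,95.1735) → (142.9697,91.1536) → (149.8087,91.1536) → (155.3416,95.1735) → (157.4550,101.6778) (closed)

G21
G90
G00 X25.6362 Y44.5714
M3 S825
G1 X7.2542 Y95.8128 F1302
G1 X206.8456 Y99.1745 F1302
G1 X169.2222 Y12.4998 F1302
G1 X172.1316 Y111.3542 F1302
M5
G00 X126.9795 Y100.1064
M3 S825
G1 X194.1935 Y100.1064 F1302
G1 X194.1935 Y38.7791 F1302
G1 X126.9795 Y38.7791 F1302
G1 X126.9795 Y100.1064 F1302
M5
G00 X26.4227 Y70.8944
M3 S825
G1 X113.6586 Y70.8944 F1302
G1 X113.6586 Y12.3083 F1302
G1 X26.4227 Y12.3083 F1302
G1 X26.4227 Y70.8944 F1302
M5
G00 X160.4821 Y90.2931
M3 S825
G1 X173.1322 Y97.3542 F1302
G1 X172.9223 Y82.8684 F1302
G1 X160.4821 Y90.2931 F1302
M5
G00 X167.5558 Y27.0333
M3 S825
G1 X116.0042 Y61.2573 F1302
G1 X150.2282 Y112.8089 F1302
G1 X201.7798 Y78.5849 F1302
G1 X167.5558 Y27.0333 F1302
M5
G00 X157.4550 Y101.6778
M3 S825
G1 X155.3416 Y108.1821 F1302
G1 X149.8087 Y112.2020 F1302
G1 X142.9697 Y112.2020 F1302
G1 X137.4368 Y108.1821 F1302
G1 X135.3234 Y101.6778 F1302
G1 X137.4368 Y95.1735 F1302
G1 X142.9697 Y91.1536 F1302
G1 X149.8087 Y91.1536 F1302
G1 X155.3416 Y95.1735 F1302
G1 X157.4550 Y101.6778 F1302
M5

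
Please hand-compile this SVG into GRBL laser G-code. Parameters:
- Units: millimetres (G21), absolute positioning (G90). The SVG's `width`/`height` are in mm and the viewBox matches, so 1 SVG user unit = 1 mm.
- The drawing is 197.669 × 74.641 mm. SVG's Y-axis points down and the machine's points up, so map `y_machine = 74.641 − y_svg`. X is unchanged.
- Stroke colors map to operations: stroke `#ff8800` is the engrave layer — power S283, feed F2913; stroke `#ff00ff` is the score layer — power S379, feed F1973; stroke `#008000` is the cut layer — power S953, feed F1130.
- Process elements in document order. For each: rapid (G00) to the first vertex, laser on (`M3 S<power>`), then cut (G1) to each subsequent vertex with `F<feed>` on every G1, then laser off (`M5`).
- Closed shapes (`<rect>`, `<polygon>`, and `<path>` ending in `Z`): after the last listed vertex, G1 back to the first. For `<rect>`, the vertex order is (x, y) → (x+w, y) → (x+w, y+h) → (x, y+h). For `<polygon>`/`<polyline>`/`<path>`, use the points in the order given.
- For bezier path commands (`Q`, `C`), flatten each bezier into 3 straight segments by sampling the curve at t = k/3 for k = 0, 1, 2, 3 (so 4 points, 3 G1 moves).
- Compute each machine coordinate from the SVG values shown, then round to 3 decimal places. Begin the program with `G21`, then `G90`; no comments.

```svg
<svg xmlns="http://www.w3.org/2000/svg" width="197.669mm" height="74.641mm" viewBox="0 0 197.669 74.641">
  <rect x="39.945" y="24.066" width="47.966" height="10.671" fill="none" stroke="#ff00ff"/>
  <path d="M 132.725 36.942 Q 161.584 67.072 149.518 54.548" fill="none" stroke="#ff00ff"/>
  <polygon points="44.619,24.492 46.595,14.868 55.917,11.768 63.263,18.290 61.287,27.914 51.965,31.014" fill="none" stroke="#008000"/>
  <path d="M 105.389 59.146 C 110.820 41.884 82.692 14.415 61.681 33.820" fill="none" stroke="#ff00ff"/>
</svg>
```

G21
G90
G00 X39.945 Y50.575
M3 S379
G1 X87.911 Y50.575 F1973
G1 X87.911 Y39.904 F1973
G1 X39.945 Y39.904 F1973
G1 X39.945 Y50.575 F1973
M5
G00 X132.725 Y37.699
M3 S379
G1 X147.417 Y22.352 F1973
G1 X153.015 Y16.483 F1973
G1 X149.518 Y20.093 F1973
M5
G00 X44.619 Y50.149
M3 S953
G1 X46.595 Y59.773 F1130
G1 X55.917 Y62.873 F1130
G1 X63.263 Y56.351 F1130
G1 X61.287 Y46.727 F1130
G1 X51.965 Y43.627 F1130
G1 X44.619 Y50.149 F1130
M5
G00 X105.389 Y15.495
M3 S379
G1 X101.140 Y34.045 F1973
G1 X83.558 Y46.715 F1973
G1 X61.681 Y40.821 F1973
M5

1 u = 1 mm; y_m = 74.641 − y.

[1] `<rect>` rectangle, #ff00ff→score S379 F1973: (39.945,50.575) → (87.911,50.575) → (87.911,39.904) → (39.945,39.904) → (39.945,50.575) (closed)

[2] `<path>` quadratic bezier, #ff00ff→score S379 F1973: (132.725,37.699) → (147.417,22.352) → (153.015,16.483) → (149.518,20.093)

[3] `<polygon>` regular polygon, #008000→cut S953 F1130: (44.619,50.149) → (46.595,59.773) → (55.917,62.873) → (63.263,56.351) → (61.287,46.727) → (51.965,43.627) → (44.619,50.149) (closed)

[4] `<path>` cubic bezier, #ff00ff→score S379 F1973: (105.389,15.495) → (101.140,34.045) → (83.558,46.715) → (61.681,40.821)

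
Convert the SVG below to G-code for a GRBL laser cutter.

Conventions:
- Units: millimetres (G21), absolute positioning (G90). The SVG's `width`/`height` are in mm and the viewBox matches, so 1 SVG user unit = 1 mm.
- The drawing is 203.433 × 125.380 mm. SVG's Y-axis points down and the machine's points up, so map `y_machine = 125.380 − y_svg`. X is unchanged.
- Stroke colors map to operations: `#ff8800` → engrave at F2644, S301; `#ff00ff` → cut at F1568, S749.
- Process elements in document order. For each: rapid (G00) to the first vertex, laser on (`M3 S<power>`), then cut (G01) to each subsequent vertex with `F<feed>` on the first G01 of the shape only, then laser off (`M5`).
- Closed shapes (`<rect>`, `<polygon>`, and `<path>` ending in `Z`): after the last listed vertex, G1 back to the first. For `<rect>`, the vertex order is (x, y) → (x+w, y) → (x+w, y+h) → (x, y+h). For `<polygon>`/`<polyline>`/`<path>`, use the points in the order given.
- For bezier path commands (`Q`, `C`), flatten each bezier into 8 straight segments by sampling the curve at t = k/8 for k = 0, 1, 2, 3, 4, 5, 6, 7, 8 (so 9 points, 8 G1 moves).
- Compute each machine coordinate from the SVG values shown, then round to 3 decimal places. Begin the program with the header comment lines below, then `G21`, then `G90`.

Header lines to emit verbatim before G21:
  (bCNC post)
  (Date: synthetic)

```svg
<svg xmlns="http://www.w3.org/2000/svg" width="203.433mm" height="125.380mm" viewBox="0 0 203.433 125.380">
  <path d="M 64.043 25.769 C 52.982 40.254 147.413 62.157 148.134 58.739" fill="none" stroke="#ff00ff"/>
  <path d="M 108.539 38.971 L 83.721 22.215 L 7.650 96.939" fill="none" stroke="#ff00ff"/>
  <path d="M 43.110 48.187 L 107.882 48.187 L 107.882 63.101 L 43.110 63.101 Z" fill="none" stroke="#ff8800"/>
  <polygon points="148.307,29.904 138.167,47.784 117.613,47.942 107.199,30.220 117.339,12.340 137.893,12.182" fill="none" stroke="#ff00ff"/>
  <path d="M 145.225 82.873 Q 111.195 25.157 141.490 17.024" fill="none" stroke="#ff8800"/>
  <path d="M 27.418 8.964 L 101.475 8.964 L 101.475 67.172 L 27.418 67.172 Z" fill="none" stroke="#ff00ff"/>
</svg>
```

Since the viewBox matches the mm dimensions, user units are millimetres directly. The only transform is the Y-flip y_m = 125.380 − y_svg.

Shape 1 is a cubic bezier drawn with `<path>`. Its stroke #ff00ff means cut at S749, F1568. After flipping Y the toolpath is (64.043,99.611) → (64.451,93.895) → (72.414,87.868) → (85.599,81.912) → (101.670,76.412) → (118.294,71.752) → (133.135,68.314) → (143.860,66.482) → (148.134,66.641).

Shape 2 is a open polyline drawn with `<path>`. Its stroke #ff00ff means cut at S749, F1568. After flipping Y the toolpath is (108.539,86.409) → (83.721,103.165) → (7.650,28.441).

Shape 3 is a rectangle drawn with `<path>`. Its stroke #ff8800 means engrave at S301, F2644. After flipping Y the toolpath is (43.110,77.193) → (107.882,77.193) → (107.882,62.279) → (43.110,62.279) → (43.110,77.193), returning to the start.

Shape 4 is a regular polygon drawn with `<polygon>`. Its stroke #ff00ff means cut at S749, F1568. After flipping Y the toolpath is (148.307,95.476) → (138.167,77.596) → (117.613,77.438) → (107.199,95.160) → (117.339,113.040) → (137.893,113.198) → (148.307,95.476), returning to the start.

Shape 5 is a quadratic bezier drawn with `<path>`. Its stroke #ff8800 means engrave at S301, F2644. After flipping Y the toolpath is (145.225,42.507) → (137.723,56.161) → (132.230,68.266) → (128.748,78.821) → (127.276,87.827) → (127.814,95.284) → (130.363,101.191) → (134.921,105.548) → (141.490,108.356).

Shape 6 is a rectangle drawn with `<path>`. Its stroke #ff00ff means cut at S749, F1568. After flipping Y the toolpath is (27.418,116.416) → (101.475,116.416) → (101.475,58.208) → (27.418,58.208) → (27.418,116.416), returning to the start.

(bCNC post)
(Date: synthetic)
G21
G90
G00 X64.043 Y99.611
M3 S749
G01 X64.451 Y93.895 F1568
G01 X72.414 Y87.868
G01 X85.599 Y81.912
G01 X101.670 Y76.412
G01 X118.294 Y71.752
G01 X133.135 Y68.314
G01 X143.860 Y66.482
G01 X148.134 Y66.641
M5
G00 X108.539 Y86.409
M3 S749
G01 X83.721 Y103.165 F1568
G01 X7.650 Y28.441
M5
G00 X43.110 Y77.193
M3 S301
G01 X107.882 Y77.193 F2644
G01 X107.882 Y62.279
G01 X43.110 Y62.279
G01 X43.110 Y77.193
M5
G00 X148.307 Y95.476
M3 S749
G01 X138.167 Y77.596 F1568
G01 X117.613 Y77.438
G01 X107.199 Y95.160
G01 X117.339 Y113.040
G01 X137.893 Y113.198
G01 X148.307 Y95.476
M5
G00 X145.225 Y42.507
M3 S301
G01 X137.723 Y56.161 F2644
G01 X132.230 Y68.266
G01 X128.748 Y78.821
G01 X127.276 Y87.827
G01 X127.814 Y95.284
G01 X130.363 Y101.191
G01 X134.921 Y105.548
G01 X141.490 Y108.356
M5
G00 X27.418 Y116.416
M3 S749
G01 X101.475 Y116.416 F1568
G01 X101.475 Y58.208
G01 X27.418 Y58.208
G01 X27.418 Y116.416
M5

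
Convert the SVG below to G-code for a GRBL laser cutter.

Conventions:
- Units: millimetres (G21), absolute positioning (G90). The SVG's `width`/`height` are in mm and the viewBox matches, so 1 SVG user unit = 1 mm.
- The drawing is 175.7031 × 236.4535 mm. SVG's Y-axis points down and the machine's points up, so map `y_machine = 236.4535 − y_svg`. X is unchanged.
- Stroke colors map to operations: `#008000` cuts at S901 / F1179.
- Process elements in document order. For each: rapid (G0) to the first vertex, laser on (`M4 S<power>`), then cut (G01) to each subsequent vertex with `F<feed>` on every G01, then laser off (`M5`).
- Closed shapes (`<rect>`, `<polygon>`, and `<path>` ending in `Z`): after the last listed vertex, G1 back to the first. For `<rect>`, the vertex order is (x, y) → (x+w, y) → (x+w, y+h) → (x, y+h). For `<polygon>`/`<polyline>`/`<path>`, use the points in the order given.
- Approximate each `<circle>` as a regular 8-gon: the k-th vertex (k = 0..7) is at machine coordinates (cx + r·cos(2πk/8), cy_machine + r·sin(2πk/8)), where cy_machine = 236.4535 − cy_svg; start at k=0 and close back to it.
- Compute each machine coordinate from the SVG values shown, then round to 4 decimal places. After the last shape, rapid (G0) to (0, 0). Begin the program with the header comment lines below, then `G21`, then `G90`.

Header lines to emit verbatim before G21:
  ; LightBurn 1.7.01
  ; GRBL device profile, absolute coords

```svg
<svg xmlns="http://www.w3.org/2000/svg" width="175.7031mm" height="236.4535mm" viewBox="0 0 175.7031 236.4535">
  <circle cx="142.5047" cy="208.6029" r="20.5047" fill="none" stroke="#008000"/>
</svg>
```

; LightBurn 1.7.01
; GRBL device profile, absolute coords
G21
G90
G0 X163.0094 Y27.8506
M4 S901
G01 X157.0037 Y42.3496 F1179
G01 X142.5047 Y48.3553 F1179
G01 X128.0057 Y42.3496 F1179
G01 X122.0000 Y27.8506 F1179
G01 X128.0057 Y13.3516 F1179
G01 X142.5047 Y7.3459 F1179
G01 X157.0037 Y13.3516 F1179
G01 X163.0094 Y27.8506 F1179
M5
G0 X0.0000 Y0.0000

viewBox `0 0 175.7031 236.4535` with mm width/height → 1 unit = 1 mm. Flip: y_m = 236.4535 − y_svg.

**Shape 1** — `<circle>` circle, stroke `#008000` → cut (S901, F1179). Machine vertices: (163.0094,27.8506) → (157.0037,42.3496) → (142.5047,48.3553) → (128.0057,42.3496) → (122.0000,27.8506) → (128.0057,13.3516) → (142.5047,7.3459) → (157.0037,13.3516) → (163.0094,27.8506). Closed: final G1 returns to the first vertex.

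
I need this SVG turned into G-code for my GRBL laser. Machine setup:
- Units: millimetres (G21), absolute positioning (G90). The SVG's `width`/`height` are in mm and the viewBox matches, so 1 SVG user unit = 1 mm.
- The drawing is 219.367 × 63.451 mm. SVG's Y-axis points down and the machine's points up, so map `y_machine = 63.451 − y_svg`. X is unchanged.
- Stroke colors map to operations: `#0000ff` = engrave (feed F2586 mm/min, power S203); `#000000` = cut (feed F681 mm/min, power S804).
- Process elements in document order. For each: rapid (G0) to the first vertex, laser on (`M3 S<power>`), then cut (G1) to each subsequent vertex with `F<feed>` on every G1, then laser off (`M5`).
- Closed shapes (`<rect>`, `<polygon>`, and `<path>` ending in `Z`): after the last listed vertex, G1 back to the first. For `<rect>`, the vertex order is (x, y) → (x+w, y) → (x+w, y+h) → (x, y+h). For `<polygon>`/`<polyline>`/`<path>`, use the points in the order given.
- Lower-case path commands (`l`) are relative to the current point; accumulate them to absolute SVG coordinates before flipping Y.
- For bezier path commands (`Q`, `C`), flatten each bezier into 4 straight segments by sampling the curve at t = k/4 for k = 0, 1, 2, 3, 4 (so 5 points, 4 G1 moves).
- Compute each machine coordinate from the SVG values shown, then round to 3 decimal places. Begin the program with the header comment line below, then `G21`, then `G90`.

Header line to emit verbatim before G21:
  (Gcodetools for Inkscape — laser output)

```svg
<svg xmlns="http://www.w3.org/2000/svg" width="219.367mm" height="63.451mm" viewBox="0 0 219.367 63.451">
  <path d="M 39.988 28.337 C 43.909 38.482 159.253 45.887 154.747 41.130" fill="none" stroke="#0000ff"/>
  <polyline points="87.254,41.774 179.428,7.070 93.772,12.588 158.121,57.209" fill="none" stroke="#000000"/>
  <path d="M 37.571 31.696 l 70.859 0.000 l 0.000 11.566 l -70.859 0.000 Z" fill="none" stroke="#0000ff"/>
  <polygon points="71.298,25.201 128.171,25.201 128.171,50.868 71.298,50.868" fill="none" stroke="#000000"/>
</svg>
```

(Gcodetools for Inkscape — laser output)
G21
G90
G0 X39.988 Y35.114
M3 S203
G1 X60.207 Y28.166 F2586
G1 X100.528 Y23.129 F2586
G1 X139.268 Y20.886 F2586
G1 X154.747 Y22.321 F2586
M5
G0 X87.254 Y21.677
M3 S804
G1 X179.428 Y56.381 F681
G1 X93.772 Y50.863 F681
G1 X158.121 Y6.242 F681
M5
G0 X37.571 Y31.755
M3 S203
G1 X108.430 Y31.755 F2586
G1 X108.430 Y20.189 F2586
G1 X37.571 Y20.189 F2586
G1 X37.571 Y31.755 F2586
M5
G0 X71.298 Y38.250
M3 S804
G1 X128.171 Y38.250 F681
G1 X128.171 Y12.583 F681
G1 X71.298 Y12.583 F681
G1 X71.298 Y38.250 F681
M5

Since the viewBox matches the mm dimensions, user units are millimetres directly. The only transform is the Y-flip y_m = 63.451 − y_svg.

Shape 1 is a cubic bezier drawn with `<path>`. Its stroke #0000ff means engrave at S203, F2586. After flipping Y the toolpath is (39.988,35.114) → (60.207,28.166) → (100.528,23.129) → (139.268,20.886) → (154.747,22.321).

Shape 2 is a open polyline drawn with `<polyline>`. Its stroke #000000 means cut at S804, F681. After flipping Y the toolpath is (87.254,21.677) → (179.428,56.381) → (93.772,50.863) → (158.121,6.242).

Shape 3 is a rectangle drawn with `<path>`. Its stroke #0000ff means engrave at S203, F2586. After flipping Y the toolpath is (37.571,31.755) → (108.430,31.755) → (108.430,20.189) → (37.571,20.189) → (37.571,31.755), returning to the start.

Shape 4 is a rectangle drawn with `<polygon>`. Its stroke #000000 means cut at S804, F681. After flipping Y the toolpath is (71.298,38.250) → (128.171,38.250) → (128.171,12.583) → (71.298,12.583) → (71.298,38.250), returning to the start.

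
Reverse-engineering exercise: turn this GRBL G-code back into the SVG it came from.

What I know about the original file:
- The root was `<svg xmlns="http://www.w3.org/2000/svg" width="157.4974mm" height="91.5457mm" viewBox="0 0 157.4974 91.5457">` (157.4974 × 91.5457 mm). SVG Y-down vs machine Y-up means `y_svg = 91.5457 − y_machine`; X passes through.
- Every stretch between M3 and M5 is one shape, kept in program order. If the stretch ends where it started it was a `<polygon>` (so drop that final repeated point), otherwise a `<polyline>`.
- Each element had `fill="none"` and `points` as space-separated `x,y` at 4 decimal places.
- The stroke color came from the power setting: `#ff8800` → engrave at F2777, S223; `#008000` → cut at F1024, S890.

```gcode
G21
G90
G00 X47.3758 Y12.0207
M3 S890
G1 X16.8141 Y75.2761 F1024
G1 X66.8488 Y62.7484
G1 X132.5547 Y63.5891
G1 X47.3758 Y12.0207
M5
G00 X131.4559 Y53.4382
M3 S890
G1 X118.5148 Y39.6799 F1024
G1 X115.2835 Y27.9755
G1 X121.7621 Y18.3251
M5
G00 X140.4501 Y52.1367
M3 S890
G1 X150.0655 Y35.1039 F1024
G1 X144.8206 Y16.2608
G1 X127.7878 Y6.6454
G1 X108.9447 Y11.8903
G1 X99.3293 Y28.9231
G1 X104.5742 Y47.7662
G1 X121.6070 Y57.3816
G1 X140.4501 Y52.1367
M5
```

<svg xmlns="http://www.w3.org/2000/svg" width="157.4974mm" height="91.5457mm" viewBox="0 0 157.4974 91.5457">
  <polygon points="47.3758,79.5250 16.8141,16.2696 66.8488,28.7973 132.5547,27.9566" fill="none" stroke="#008000"/>
  <polyline points="131.4559,38.1075 118.5148,51.8658 115.2835,63.5702 121.7621,73.2206" fill="none" stroke="#008000"/>
  <polygon points="140.4501,39.4090 150.0655,56.4418 144.8206,75.2849 127.7878,84.9003 108.9447,79.6554 99.3293,62.6226 104.5742,43.7795 121.6070,34.1641" fill="none" stroke="#008000"/>
</svg>

Each laser-on run becomes one SVG element. Flip Y back into SVG space with y_svg = 91.5457 − y_machine. Every run uses S890, so all elements get stroke `#008000` (cut).

Run 1: The run returns to its start, so emit a `<polygon>` with points (Y-flipped): 47.3758,79.5250 16.8141,16.2696 66.8488,28.7973 132.5547,27.9566.

Run 2: The run is open, so emit a `<polyline>` with points (Y-flipped): 131.4559,38.1075 118.5148,51.8658 115.2835,63.5702 121.7621,73.2206.

Run 3: The run returns to its start, so emit a `<polygon>` with points (Y-flipped): 140.4501,39.4090 150.0655,56.4418 144.8206,75.2849 127.7878,84.9003 108.9447,79.6554 99.3293,62.6226 104.5742,43.7795 121.6070,34.1641.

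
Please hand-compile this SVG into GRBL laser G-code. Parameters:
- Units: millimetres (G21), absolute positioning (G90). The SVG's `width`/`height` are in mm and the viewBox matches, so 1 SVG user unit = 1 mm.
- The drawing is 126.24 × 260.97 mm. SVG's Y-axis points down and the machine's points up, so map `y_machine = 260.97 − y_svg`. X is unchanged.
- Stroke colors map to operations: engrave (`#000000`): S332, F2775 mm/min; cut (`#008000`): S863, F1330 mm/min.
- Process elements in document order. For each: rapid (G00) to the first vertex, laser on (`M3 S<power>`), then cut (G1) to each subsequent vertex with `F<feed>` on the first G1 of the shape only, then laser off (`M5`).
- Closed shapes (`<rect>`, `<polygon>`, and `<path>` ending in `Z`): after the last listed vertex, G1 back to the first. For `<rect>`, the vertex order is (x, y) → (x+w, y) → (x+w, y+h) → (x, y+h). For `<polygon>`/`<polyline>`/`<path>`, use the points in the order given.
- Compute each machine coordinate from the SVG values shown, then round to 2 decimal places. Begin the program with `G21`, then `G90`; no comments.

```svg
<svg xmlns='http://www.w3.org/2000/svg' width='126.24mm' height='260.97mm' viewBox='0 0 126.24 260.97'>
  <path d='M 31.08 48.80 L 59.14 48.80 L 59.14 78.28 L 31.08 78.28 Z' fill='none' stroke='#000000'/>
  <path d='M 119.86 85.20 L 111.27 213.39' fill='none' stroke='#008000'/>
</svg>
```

1 u = 1 mm; y_m = 260.97 − y.

[1] `<path>` rectangle, #000000→engrave S332 F2775: (31.08,212.17) → (59.14,212.17) → (59.14,182.69) → (31.08,182.69) → (31.08,212.17) (closed)

[2] `<path>` line segment, #008000→cut S863 F1330: (119.86,175.77) → (111.27,47.58)

G21
G90
G00 X31.08 Y212.17
M3 S332
G1 X59.14 Y212.17 F2775
G1 X59.14 Y182.69
G1 X31.08 Y182.69
G1 X31.08 Y212.17
M5
G00 X119.86 Y175.77
M3 S863
G1 X111.27 Y47.58 F1330
M5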